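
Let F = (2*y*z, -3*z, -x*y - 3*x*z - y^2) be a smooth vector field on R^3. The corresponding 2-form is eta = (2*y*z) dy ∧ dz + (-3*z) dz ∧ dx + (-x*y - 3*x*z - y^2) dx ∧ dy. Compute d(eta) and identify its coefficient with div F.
d(eta) = (-3*x) dx ∧ dy ∧ dz; div F = -3*x

For a 2-form in R^3 of the form above, applying d gives a 3-form with coefficient ∂P/∂x + ∂Q/∂y + ∂R/∂z:
  ∂P/∂x = 0
  ∂Q/∂y = 0
  ∂R/∂z = -3*x
Sum = -3*x, which is exactly div F.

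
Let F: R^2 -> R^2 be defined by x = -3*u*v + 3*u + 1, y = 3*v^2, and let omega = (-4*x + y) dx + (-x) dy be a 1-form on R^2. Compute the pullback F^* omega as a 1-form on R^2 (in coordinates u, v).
F^* omega = (-36*u*v^2 + 72*u*v - 36*u - 9*v^3 + 9*v^2 + 12*v - 12) du + (-36*u^2*v + 36*u^2 + 9*u*v^2 - 18*u*v + 12*u - 6*v) dv

Using F^*(f dg) = (f ∘ F) d(g ∘ F), substitute each coordinate x_i by F_i(u, v) in f_i, and replace dx_i by d F_i = (∂F_i/∂u) du + (∂F_i/∂v) dv.
  For the x component: f_1(F) = 12*u*v - 12*u + 3*v^2 - 4; d F_1 = (3 - 3*v) du + (-3*u) dv
  For the y component: f_2(F) = 3*u*v - 3*u - 1; d F_2 = (0) du + (6*v) dv
Combining and collecting du, dv coefficients:
  coeff of du: -36*u*v^2 + 72*u*v - 36*u - 9*v^3 + 9*v^2 + 12*v - 12
  coeff of dv: -36*u^2*v + 36*u^2 + 9*u*v^2 - 18*u*v + 12*u - 6*v
F^* omega = (-36*u*v^2 + 72*u*v - 36*u - 9*v^3 + 9*v^2 + 12*v - 12) du + (-36*u^2*v + 36*u^2 + 9*u*v^2 - 18*u*v + 12*u - 6*v) dv.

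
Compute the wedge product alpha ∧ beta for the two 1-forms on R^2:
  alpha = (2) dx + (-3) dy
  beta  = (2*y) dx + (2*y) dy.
alpha ∧ beta = (10*y) dx ∧ dy

Distribute the wedge, using dx_i ∧ dx_j = -dx_j ∧ dx_i and dx_i ∧ dx_i = 0. For each pair (i, j) with i < j, the coefficient of dx_i ∧ dx_j in alpha ∧ beta is (alpha_i * beta_j - alpha_j * beta_i). Collecting: alpha ∧ beta = (10*y) dx ∧ dy.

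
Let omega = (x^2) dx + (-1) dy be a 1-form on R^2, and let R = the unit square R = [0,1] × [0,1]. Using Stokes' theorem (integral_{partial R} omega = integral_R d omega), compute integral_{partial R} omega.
integral_(partial R) omega = 0

Stokes: integral_partial_R omega = integral_R d omega with d omega = (∂Q/∂x - ∂P/∂y) dx ∧ dy.
  ∂Q/∂x = 0
  ∂P/∂y = 0
  integrand = ∂Q/∂x - ∂P/∂y = 0.
Integrating over R: integral_0^1 integral_0^1 (0) dx dy = 0.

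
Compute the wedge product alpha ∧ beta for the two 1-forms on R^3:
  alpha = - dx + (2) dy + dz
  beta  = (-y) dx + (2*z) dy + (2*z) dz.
alpha ∧ beta = (2*y - 2*z) dx ∧ dy + (y - 2*z) dx ∧ dz + (2*z) dy ∧ dz

Distribute the wedge, using dx_i ∧ dx_j = -dx_j ∧ dx_i and dx_i ∧ dx_i = 0. For each pair (i, j) with i < j, the coefficient of dx_i ∧ dx_j in alpha ∧ beta is (alpha_i * beta_j - alpha_j * beta_i). Collecting: alpha ∧ beta = (2*y - 2*z) dx ∧ dy + (y - 2*z) dx ∧ dz + (2*z) dy ∧ dz.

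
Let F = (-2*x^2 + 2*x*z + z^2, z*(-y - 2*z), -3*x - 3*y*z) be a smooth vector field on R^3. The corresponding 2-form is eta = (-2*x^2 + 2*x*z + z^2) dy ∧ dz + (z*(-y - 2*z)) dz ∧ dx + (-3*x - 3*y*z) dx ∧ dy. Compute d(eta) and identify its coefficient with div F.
d(eta) = (-4*x - 3*y + z) dx ∧ dy ∧ dz; div F = -4*x - 3*y + z

For a 2-form in R^3 of the form above, applying d gives a 3-form with coefficient ∂P/∂x + ∂Q/∂y + ∂R/∂z:
  ∂P/∂x = -4*x + 2*z
  ∂Q/∂y = -z
  ∂R/∂z = -3*y
Sum = -4*x - 3*y + z, which is exactly div F.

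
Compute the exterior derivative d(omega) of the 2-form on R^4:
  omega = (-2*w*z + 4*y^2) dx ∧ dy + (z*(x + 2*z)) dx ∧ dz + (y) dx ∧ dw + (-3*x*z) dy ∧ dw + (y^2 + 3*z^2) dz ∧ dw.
d(omega) = (-2*w) dx ∧ dy ∧ dz + (-5*z - 1) dx ∧ dy ∧ dw + (3*x + 2*y) dy ∧ dz ∧ dw

For a 2-form omega = sum_{i<j} g_{ij} dx_i ∧ dx_j, the exterior derivative is
  d(omega) = sum_{i<j} d(g_{ij}) ∧ dx_i ∧ dx_j = sum_{i<j, k} (∂g_{ij}/∂x_k) dx_k ∧ dx_i ∧ dx_j.
Expand each term, using dx_k ∧ dx_i ∧ dx_j = sgn(permutation) dx_{(a)} ∧ dx_{(b)} ∧ dx_{(c)} with (a < b < c) sorted:
  d(-2*w*z + 4*y^2) includes (∂/∂z)(-2*w*z + 4*y^2) dz = (-2*w) dz, which multiplied by dx ∧ dy gives (-2*w) dx ∧ dy ∧ dz
  d(-2*w*z + 4*y^2) includes (∂/∂w)(-2*w*z + 4*y^2) dw = (-2*z) dw, which multiplied by dx ∧ dy gives (-2*z) dx ∧ dy ∧ dw
  d(y) includes (∂/∂y)(y) dy = (1) dy, which multiplied by dx ∧ dw gives (-1) dx ∧ dy ∧ dw
  d(-3*x*z) includes (∂/∂x)(-3*x*z) dx = (-3*z) dx, which multiplied by dy ∧ dw gives (-3*z) dx ∧ dy ∧ dw
  d(-3*x*z) includes (∂/∂z)(-3*x*z) dz = (-3*x) dz, which multiplied by dy ∧ dw gives (3*x) dy ∧ dz ∧ dw
  d(y^2 + 3*z^2) includes (∂/∂y)(y^2 + 3*z^2) dy = (2*y) dy, which multiplied by dz ∧ dw gives (2*y) dy ∧ dz ∧ dw
Collecting like 3-forms: d(omega) = (-2*w) dx ∧ dy ∧ dz + (-5*z - 1) dx ∧ dy ∧ dw + (3*x + 2*y) dy ∧ dz ∧ dw.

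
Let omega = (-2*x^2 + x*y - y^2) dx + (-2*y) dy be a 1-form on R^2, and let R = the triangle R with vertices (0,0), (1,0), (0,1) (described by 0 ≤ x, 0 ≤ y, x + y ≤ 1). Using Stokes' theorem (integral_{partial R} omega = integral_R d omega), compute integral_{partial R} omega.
integral_(partial R) omega = 1/6

Stokes: integral_partial_R omega = integral_R d omega with d omega = (∂Q/∂x - ∂P/∂y) dx ∧ dy.
  ∂Q/∂x = 0
  ∂P/∂y = x - 2*y
  integrand = ∂Q/∂x - ∂P/∂y = -x + 2*y.
Integrating over R: integral_0^1 integral_0^{1-x} (-x + 2*y) dy dx = 1/6.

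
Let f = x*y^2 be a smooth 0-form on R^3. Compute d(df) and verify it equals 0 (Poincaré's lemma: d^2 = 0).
d(df) = 0

Step 1: df = sum_i (∂f/∂x_i) dx_i = (y^2) dx + (2*x*y) dy + (0) dz.
Step 2: Apply d again. Using the 1-form formula, the coefficient of dx ∧ dy in d(df) is ∂^2 f/∂x ∂y - ∂^2 f/∂y ∂x = (2*y) - (2*y) = 0 (equality of mixed partials for smooth f).
Similarly for dx ∧ dz and dy ∧ dz — all coefficients vanish. So d(df) = 0.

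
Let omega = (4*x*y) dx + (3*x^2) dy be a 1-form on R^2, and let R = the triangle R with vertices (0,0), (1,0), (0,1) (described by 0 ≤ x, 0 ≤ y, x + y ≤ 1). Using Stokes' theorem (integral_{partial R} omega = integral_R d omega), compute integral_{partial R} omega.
integral_(partial R) omega = 1/3

Stokes: integral_partial_R omega = integral_R d omega with d omega = (∂Q/∂x - ∂P/∂y) dx ∧ dy.
  ∂Q/∂x = 6*x
  ∂P/∂y = 4*x
  integrand = ∂Q/∂x - ∂P/∂y = 2*x.
Integrating over R: integral_0^1 integral_0^{1-x} (2*x) dy dx = 1/3.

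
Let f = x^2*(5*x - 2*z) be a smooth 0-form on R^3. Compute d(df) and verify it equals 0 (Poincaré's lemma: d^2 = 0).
d(df) = 0

Step 1: df = sum_i (∂f/∂x_i) dx_i = (x*(15*x - 4*z)) dx + (0) dy + (-2*x^2) dz.
Step 2: Apply d again. Using the 1-form formula, the coefficient of dx ∧ dy in d(df) is ∂^2 f/∂x ∂y - ∂^2 f/∂y ∂x = (0) - (0) = 0 (equality of mixed partials for smooth f).
Similarly for dx ∧ dz and dy ∧ dz — all coefficients vanish. So d(df) = 0.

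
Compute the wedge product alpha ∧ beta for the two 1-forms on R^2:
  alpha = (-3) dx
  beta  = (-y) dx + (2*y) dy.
alpha ∧ beta = (-6*y) dx ∧ dy

Distribute the wedge, using dx_i ∧ dx_j = -dx_j ∧ dx_i and dx_i ∧ dx_i = 0. For each pair (i, j) with i < j, the coefficient of dx_i ∧ dx_j in alpha ∧ beta is (alpha_i * beta_j - alpha_j * beta_i). Collecting: alpha ∧ beta = (-6*y) dx ∧ dy.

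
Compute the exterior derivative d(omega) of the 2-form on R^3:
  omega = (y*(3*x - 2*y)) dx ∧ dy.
d(omega) = 0

For a 2-form omega = sum_{i<j} g_{ij} dx_i ∧ dx_j, the exterior derivative is
  d(omega) = sum_{i<j} d(g_{ij}) ∧ dx_i ∧ dx_j = sum_{i<j, k} (∂g_{ij}/∂x_k) dx_k ∧ dx_i ∧ dx_j.
Expand each term, using dx_k ∧ dx_i ∧ dx_j = sgn(permutation) dx_{(a)} ∧ dx_{(b)} ∧ dx_{(c)} with (a < b < c) sorted:

Collecting like 3-forms: d(omega) = 0.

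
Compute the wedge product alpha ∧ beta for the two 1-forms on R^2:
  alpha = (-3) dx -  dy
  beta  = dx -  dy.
alpha ∧ beta = (4) dx ∧ dy

Distribute the wedge, using dx_i ∧ dx_j = -dx_j ∧ dx_i and dx_i ∧ dx_i = 0. For each pair (i, j) with i < j, the coefficient of dx_i ∧ dx_j in alpha ∧ beta is (alpha_i * beta_j - alpha_j * beta_i). Collecting: alpha ∧ beta = (4) dx ∧ dy.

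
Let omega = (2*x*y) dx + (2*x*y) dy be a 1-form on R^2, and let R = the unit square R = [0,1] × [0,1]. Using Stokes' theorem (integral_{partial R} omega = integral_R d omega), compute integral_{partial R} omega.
integral_(partial R) omega = 0

Stokes: integral_partial_R omega = integral_R d omega with d omega = (∂Q/∂x - ∂P/∂y) dx ∧ dy.
  ∂Q/∂x = 2*y
  ∂P/∂y = 2*x
  integrand = ∂Q/∂x - ∂P/∂y = -2*x + 2*y.
Integrating over R: integral_0^1 integral_0^1 (-2*x + 2*y) dx dy = 0.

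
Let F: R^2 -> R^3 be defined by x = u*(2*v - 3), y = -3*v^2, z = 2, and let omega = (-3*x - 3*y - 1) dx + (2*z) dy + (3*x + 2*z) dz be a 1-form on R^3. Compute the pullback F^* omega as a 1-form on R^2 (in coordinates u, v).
F^* omega = (-12*u*v^2 + 36*u*v - 27*u + 18*v^3 - 27*v^2 - 2*v + 3) du + (-12*u^2*v + 18*u^2 + 18*u*v^2 - 2*u - 24*v) dv

Using F^*(f dg) = (f ∘ F) d(g ∘ F), substitute each coordinate x_i by F_i(u, v) in f_i, and replace dx_i by d F_i = (∂F_i/∂u) du + (∂F_i/∂v) dv.
  For the x component: f_1(F) = -6*u*v + 9*u + 9*v^2 - 1; d F_1 = (2*v - 3) du + (2*u) dv
  For the y component: f_2(F) = 4; d F_2 = (0) du + (-6*v) dv
  For the z component: f_3(F) = 6*u*v - 9*u + 4; d F_3 = (0) du + (0) dv
Combining and collecting du, dv coefficients:
  coeff of du: -12*u*v^2 + 36*u*v - 27*u + 18*v^3 - 27*v^2 - 2*v + 3
  coeff of dv: -12*u^2*v + 18*u^2 + 18*u*v^2 - 2*u - 24*v
F^* omega = (-12*u*v^2 + 36*u*v - 27*u + 18*v^3 - 27*v^2 - 2*v + 3) du + (-12*u^2*v + 18*u^2 + 18*u*v^2 - 2*u - 24*v) dv.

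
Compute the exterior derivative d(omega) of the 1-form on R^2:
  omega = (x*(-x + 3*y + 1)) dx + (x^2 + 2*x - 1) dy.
d(omega) = (2 - x) dx ∧ dy

For a 1-form omega = sum_i f_i dx_i, the exterior derivative is
  d(omega) = sum_{i < j} (∂f_j/∂x_i - ∂f_i/∂x_j) dx_i ∧ dx_j.
  coefficient of dx ∧ dy: ∂f_2/∂x - ∂f_1/∂y = ∂(x^2 + 2*x - 1)/∂x - ∂(x*(-x + 3*y + 1))/∂y = 2 - x
Assembling: d(omega) = (2 - x) dx ∧ dy.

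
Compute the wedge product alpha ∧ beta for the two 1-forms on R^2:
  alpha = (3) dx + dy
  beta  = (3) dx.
alpha ∧ beta = (-3) dx ∧ dy

Distribute the wedge, using dx_i ∧ dx_j = -dx_j ∧ dx_i and dx_i ∧ dx_i = 0. For each pair (i, j) with i < j, the coefficient of dx_i ∧ dx_j in alpha ∧ beta is (alpha_i * beta_j - alpha_j * beta_i). Collecting: alpha ∧ beta = (-3) dx ∧ dy.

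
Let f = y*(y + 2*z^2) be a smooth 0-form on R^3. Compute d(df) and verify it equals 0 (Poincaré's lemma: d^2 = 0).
d(df) = 0

Step 1: df = sum_i (∂f/∂x_i) dx_i = (0) dx + (2*y + 2*z^2) dy + (4*y*z) dz.
Step 2: Apply d again. Using the 1-form formula, the coefficient of dx ∧ dy in d(df) is ∂^2 f/∂x ∂y - ∂^2 f/∂y ∂x = (0) - (0) = 0 (equality of mixed partials for smooth f).
Similarly for dx ∧ dz and dy ∧ dz — all coefficients vanish. So d(df) = 0.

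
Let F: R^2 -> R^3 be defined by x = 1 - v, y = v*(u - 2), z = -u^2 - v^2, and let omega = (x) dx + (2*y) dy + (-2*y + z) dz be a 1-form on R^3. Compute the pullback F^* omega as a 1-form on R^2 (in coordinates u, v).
F^* omega = (2*u^3 + 4*u^2*v + 4*u*v^2 - 8*u*v - 4*v^2) du + (4*u^2*v + 4*u*v^2 - 8*u*v + 2*v^3 - 8*v^2 + 9*v - 1) dv

Using F^*(f dg) = (f ∘ F) d(g ∘ F), substitute each coordinate x_i by F_i(u, v) in f_i, and replace dx_i by d F_i = (∂F_i/∂u) du + (∂F_i/∂v) dv.
  For the x component: f_1(F) = 1 - v; d F_1 = (0) du + (-1) dv
  For the y component: f_2(F) = 2*v*(u - 2); d F_2 = (v) du + (u - 2) dv
  For the z component: f_3(F) = -u^2 - 2*u*v - v^2 + 4*v; d F_3 = (-2*u) du + (-2*v) dv
Combining and collecting du, dv coefficients:
  coeff of du: 2*u^3 + 4*u^2*v + 4*u*v^2 - 8*u*v - 4*v^2
  coeff of dv: 4*u^2*v + 4*u*v^2 - 8*u*v + 2*v^3 - 8*v^2 + 9*v - 1
F^* omega = (2*u^3 + 4*u^2*v + 4*u*v^2 - 8*u*v - 4*v^2) du + (4*u^2*v + 4*u*v^2 - 8*u*v + 2*v^3 - 8*v^2 + 9*v - 1) dv.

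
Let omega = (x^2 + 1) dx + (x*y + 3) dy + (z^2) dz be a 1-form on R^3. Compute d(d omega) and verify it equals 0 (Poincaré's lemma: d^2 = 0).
d(d omega) = 0

Step 1: d omega = sum_{i<j} (∂f_j/∂x_i - ∂f_i/∂x_j) dx_i ∧ dx_j:
  coeff of dx ∧ dy: y
  coeff of dx ∧ dz: 0
  coeff of dy ∧ dz: 0
Step 2: Apply d again to each 2-form coefficient. The only possible 3-form in R^3 is dx ∧ dy ∧ dz, with coefficient
  ∂(coeff of dy∧dz)/∂x - ∂(coeff of dx∧dz)/∂y + ∂(coeff of dx∧dy)/∂z
  = ∂/∂x (0) - ∂/∂y (0) + ∂/∂z (y).
Each of these terms simplifies to sums of mixed partials that cancel in pairs. The result is 0 (by equality of mixed partials for smooth functions — Schwarz / Clairaut).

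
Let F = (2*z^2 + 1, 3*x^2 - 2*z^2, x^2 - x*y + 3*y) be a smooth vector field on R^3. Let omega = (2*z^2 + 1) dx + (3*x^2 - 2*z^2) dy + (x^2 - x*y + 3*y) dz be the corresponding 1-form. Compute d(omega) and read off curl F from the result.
d(omega) = (-x + 4*z + 3) dy ∧ dz + (-2*x + y + 4*z) dz ∧ dx + (6*x) dx ∧ dy; curl F = (-x + 4*z + 3, -2*x + y + 4*z, 6*x)

d omega = sum_{i<j} (∂f_j/∂x_i - ∂f_i/∂x_j) dx_i ∧ dx_j. Under the identification (dy ∧ dz, dz ∧ dx, dx ∧ dy) ↔ (e_x, e_y, e_z), the coefficients are exactly the components of curl F. Compute:
  ∂R/∂y - ∂Q/∂z = (3 - x) - (-4*z) = -x + 4*z + 3
  ∂P/∂z - ∂R/∂x = (4*z) - (2*x - y) = -2*x + y + 4*z
  ∂Q/∂x - ∂P/∂y = (6*x) - (0) = 6*x.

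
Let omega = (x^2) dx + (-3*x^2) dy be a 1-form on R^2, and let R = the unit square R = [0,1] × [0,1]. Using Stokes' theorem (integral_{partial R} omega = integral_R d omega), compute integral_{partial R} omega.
integral_(partial R) omega = -3

Stokes: integral_partial_R omega = integral_R d omega with d omega = (∂Q/∂x - ∂P/∂y) dx ∧ dy.
  ∂Q/∂x = -6*x
  ∂P/∂y = 0
  integrand = ∂Q/∂x - ∂P/∂y = -6*x.
Integrating over R: integral_0^1 integral_0^1 (-6*x) dx dy = -3.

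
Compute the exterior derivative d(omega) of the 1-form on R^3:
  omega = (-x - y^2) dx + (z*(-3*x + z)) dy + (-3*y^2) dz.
d(omega) = (2*y - 3*z) dx ∧ dy + (3*x - 6*y - 2*z) dy ∧ dz

For a 1-form omega = sum_i f_i dx_i, the exterior derivative is
  d(omega) = sum_{i < j} (∂f_j/∂x_i - ∂f_i/∂x_j) dx_i ∧ dx_j.
  coefficient of dx ∧ dy: ∂f_2/∂x - ∂f_1/∂y = ∂(z*(-3*x + z))/∂x - ∂(-x - y^2)/∂y = 2*y - 3*z
  coefficient of dy ∧ dz: ∂f_3/∂y - ∂f_2/∂z = ∂(-3*y^2)/∂y - ∂(z*(-3*x + z))/∂z = 3*x - 6*y - 2*z
Assembling: d(omega) = (2*y - 3*z) dx ∧ dy + (3*x - 6*y - 2*z) dy ∧ dz.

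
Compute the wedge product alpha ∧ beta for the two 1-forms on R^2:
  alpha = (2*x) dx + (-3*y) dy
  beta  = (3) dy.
alpha ∧ beta = (6*x) dx ∧ dy

Distribute the wedge, using dx_i ∧ dx_j = -dx_j ∧ dx_i and dx_i ∧ dx_i = 0. For each pair (i, j) with i < j, the coefficient of dx_i ∧ dx_j in alpha ∧ beta is (alpha_i * beta_j - alpha_j * beta_i). Collecting: alpha ∧ beta = (6*x) dx ∧ dy.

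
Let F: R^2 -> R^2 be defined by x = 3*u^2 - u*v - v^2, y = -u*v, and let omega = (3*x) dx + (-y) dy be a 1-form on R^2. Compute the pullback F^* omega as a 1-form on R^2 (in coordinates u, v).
F^* omega = (54*u^3 - 27*u^2*v - 16*u*v^2 + 3*v^3) du + (-9*u^3 - 16*u^2*v + 9*u*v^2 + 6*v^3) dv

Using F^*(f dg) = (f ∘ F) d(g ∘ F), substitute each coordinate x_i by F_i(u, v) in f_i, and replace dx_i by d F_i = (∂F_i/∂u) du + (∂F_i/∂v) dv.
  For the x component: f_1(F) = 9*u^2 - 3*u*v - 3*v^2; d F_1 = (6*u - v) du + (-u - 2*v) dv
  For the y component: f_2(F) = u*v; d F_2 = (-v) du + (-u) dv
Combining and collecting du, dv coefficients:
  coeff of du: 54*u^3 - 27*u^2*v - 16*u*v^2 + 3*v^3
  coeff of dv: -9*u^3 - 16*u^2*v + 9*u*v^2 + 6*v^3
F^* omega = (54*u^3 - 27*u^2*v - 16*u*v^2 + 3*v^3) du + (-9*u^3 - 16*u^2*v + 9*u*v^2 + 6*v^3) dv.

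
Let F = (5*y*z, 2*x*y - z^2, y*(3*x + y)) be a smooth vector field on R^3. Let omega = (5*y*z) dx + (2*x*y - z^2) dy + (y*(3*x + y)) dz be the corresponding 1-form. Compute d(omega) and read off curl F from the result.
d(omega) = (3*x + 2*y + 2*z) dy ∧ dz + (2*y) dz ∧ dx + (2*y - 5*z) dx ∧ dy; curl F = (3*x + 2*y + 2*z, 2*y, 2*y - 5*z)

d omega = sum_{i<j} (∂f_j/∂x_i - ∂f_i/∂x_j) dx_i ∧ dx_j. Under the identification (dy ∧ dz, dz ∧ dx, dx ∧ dy) ↔ (e_x, e_y, e_z), the coefficients are exactly the components of curl F. Compute:
  ∂R/∂y - ∂Q/∂z = (3*x + 2*y) - (-2*z) = 3*x + 2*y + 2*z
  ∂P/∂z - ∂R/∂x = (5*y) - (3*y) = 2*y
  ∂Q/∂x - ∂P/∂y = (2*y) - (5*z) = 2*y - 5*z.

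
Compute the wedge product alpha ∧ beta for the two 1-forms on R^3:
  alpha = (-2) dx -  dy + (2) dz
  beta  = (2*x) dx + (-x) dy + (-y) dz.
alpha ∧ beta = (4*x) dx ∧ dy + (-4*x + 2*y) dx ∧ dz + (2*x + y) dy ∧ dz

Distribute the wedge, using dx_i ∧ dx_j = -dx_j ∧ dx_i and dx_i ∧ dx_i = 0. For each pair (i, j) with i < j, the coefficient of dx_i ∧ dx_j in alpha ∧ beta is (alpha_i * beta_j - alpha_j * beta_i). Collecting: alpha ∧ beta = (4*x) dx ∧ dy + (-4*x + 2*y) dx ∧ dz + (2*x + y) dy ∧ dz.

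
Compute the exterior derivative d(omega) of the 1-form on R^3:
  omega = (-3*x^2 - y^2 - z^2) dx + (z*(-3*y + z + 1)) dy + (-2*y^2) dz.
d(omega) = (2*y) dx ∧ dy + (2*z) dx ∧ dz + (-y - 2*z - 1) dy ∧ dz

For a 1-form omega = sum_i f_i dx_i, the exterior derivative is
  d(omega) = sum_{i < j} (∂f_j/∂x_i - ∂f_i/∂x_j) dx_i ∧ dx_j.
  coefficient of dx ∧ dy: ∂f_2/∂x - ∂f_1/∂y = ∂(z*(-3*y + z + 1))/∂x - ∂(-3*x^2 - y^2 - z^2)/∂y = 2*y
  coefficient of dx ∧ dz: ∂f_3/∂x - ∂f_1/∂z = ∂(-2*y^2)/∂x - ∂(-3*x^2 - y^2 - z^2)/∂z = 2*z
  coefficient of dy ∧ dz: ∂f_3/∂y - ∂f_2/∂z = ∂(-2*y^2)/∂y - ∂(z*(-3*y + z + 1))/∂z = -y - 2*z - 1
Assembling: d(omega) = (2*y) dx ∧ dy + (2*z) dx ∧ dz + (-y - 2*z - 1) dy ∧ dz.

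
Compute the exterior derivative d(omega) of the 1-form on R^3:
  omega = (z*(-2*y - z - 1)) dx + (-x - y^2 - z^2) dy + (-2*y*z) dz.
d(omega) = (2*z - 1) dx ∧ dy + (2*y + 2*z + 1) dx ∧ dz

For a 1-form omega = sum_i f_i dx_i, the exterior derivative is
  d(omega) = sum_{i < j} (∂f_j/∂x_i - ∂f_i/∂x_j) dx_i ∧ dx_j.
  coefficient of dx ∧ dy: ∂f_2/∂x - ∂f_1/∂y = ∂(-x - y^2 - z^2)/∂x - ∂(z*(-2*y - z - 1))/∂y = 2*z - 1
  coefficient of dx ∧ dz: ∂f_3/∂x - ∂f_1/∂z = ∂(-2*y*z)/∂x - ∂(z*(-2*y - z - 1))/∂z = 2*y + 2*z + 1
Assembling: d(omega) = (2*z - 1) dx ∧ dy + (2*y + 2*z + 1) dx ∧ dz.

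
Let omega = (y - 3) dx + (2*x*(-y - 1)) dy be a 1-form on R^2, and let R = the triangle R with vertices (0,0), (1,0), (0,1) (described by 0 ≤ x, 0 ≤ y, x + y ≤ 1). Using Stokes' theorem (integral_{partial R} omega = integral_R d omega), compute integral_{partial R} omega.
integral_(partial R) omega = -11/6

Stokes: integral_partial_R omega = integral_R d omega with d omega = (∂Q/∂x - ∂P/∂y) dx ∧ dy.
  ∂Q/∂x = -2*y - 2
  ∂P/∂y = 1
  integrand = ∂Q/∂x - ∂P/∂y = -2*y - 3.
Integrating over R: integral_0^1 integral_0^{1-x} (-2*y - 3) dy dx = -11/6.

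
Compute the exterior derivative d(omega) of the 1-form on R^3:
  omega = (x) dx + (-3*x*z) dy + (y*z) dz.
d(omega) = (-3*z) dx ∧ dy + (3*x + z) dy ∧ dz

For a 1-form omega = sum_i f_i dx_i, the exterior derivative is
  d(omega) = sum_{i < j} (∂f_j/∂x_i - ∂f_i/∂x_j) dx_i ∧ dx_j.
  coefficient of dx ∧ dy: ∂f_2/∂x - ∂f_1/∂y = ∂(-3*x*z)/∂x - ∂(x)/∂y = -3*z
  coefficient of dy ∧ dz: ∂f_3/∂y - ∂f_2/∂z = ∂(y*z)/∂y - ∂(-3*x*z)/∂z = 3*x + z
Assembling: d(omega) = (-3*z) dx ∧ dy + (3*x + z) dy ∧ dz.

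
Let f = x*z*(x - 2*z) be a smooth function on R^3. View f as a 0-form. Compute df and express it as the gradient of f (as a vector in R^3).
df = (2*z*(x - z)) dx + (0) dy + (x*(x - 4*z)) dz; grad f = (2*z*(x - z), 0, x*(x - 4*z))

For a 0-form f, d f = (∂f/∂x) dx + (∂f/∂y) dy + (∂f/∂z) dz. The components of the vector representation are exactly the entries of grad f in Cartesian coordinates:
  ∂f/∂x = 2*z*(x - z)
  ∂f/∂y = 0
  ∂f/∂z = x*(x - 4*z).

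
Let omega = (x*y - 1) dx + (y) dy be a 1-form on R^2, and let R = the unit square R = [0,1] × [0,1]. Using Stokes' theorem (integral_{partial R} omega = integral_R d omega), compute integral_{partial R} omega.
integral_(partial R) omega = -1/2

Stokes: integral_partial_R omega = integral_R d omega with d omega = (∂Q/∂x - ∂P/∂y) dx ∧ dy.
  ∂Q/∂x = 0
  ∂P/∂y = x
  integrand = ∂Q/∂x - ∂P/∂y = -x.
Integrating over R: integral_0^1 integral_0^1 (-x) dx dy = -1/2.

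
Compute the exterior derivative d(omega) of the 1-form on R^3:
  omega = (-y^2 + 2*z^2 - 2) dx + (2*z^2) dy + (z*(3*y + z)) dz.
d(omega) = (2*y) dx ∧ dy + (-4*z) dx ∧ dz + (-z) dy ∧ dz

For a 1-form omega = sum_i f_i dx_i, the exterior derivative is
  d(omega) = sum_{i < j} (∂f_j/∂x_i - ∂f_i/∂x_j) dx_i ∧ dx_j.
  coefficient of dx ∧ dy: ∂f_2/∂x - ∂f_1/∂y = ∂(2*z^2)/∂x - ∂(-y^2 + 2*z^2 - 2)/∂y = 2*y
  coefficient of dx ∧ dz: ∂f_3/∂x - ∂f_1/∂z = ∂(z*(3*y + z))/∂x - ∂(-y^2 + 2*z^2 - 2)/∂z = -4*z
  coefficient of dy ∧ dz: ∂f_3/∂y - ∂f_2/∂z = ∂(z*(3*y + z))/∂y - ∂(2*z^2)/∂z = -z
Assembling: d(omega) = (2*y) dx ∧ dy + (-4*z) dx ∧ dz + (-z) dy ∧ dz.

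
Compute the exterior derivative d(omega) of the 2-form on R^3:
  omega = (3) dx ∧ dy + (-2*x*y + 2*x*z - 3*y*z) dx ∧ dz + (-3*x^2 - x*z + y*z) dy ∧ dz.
d(omega) = (-4*x + 2*z) dx ∧ dy ∧ dz

For a 2-form omega = sum_{i<j} g_{ij} dx_i ∧ dx_j, the exterior derivative is
  d(omega) = sum_{i<j} d(g_{ij}) ∧ dx_i ∧ dx_j = sum_{i<j, k} (∂g_{ij}/∂x_k) dx_k ∧ dx_i ∧ dx_j.
Expand each term, using dx_k ∧ dx_i ∧ dx_j = sgn(permutation) dx_{(a)} ∧ dx_{(b)} ∧ dx_{(c)} with (a < b < c) sorted:
  d(-2*x*y + 2*x*z - 3*y*z) includes (∂/∂y)(-2*x*y + 2*x*z - 3*y*z) dy = (-2*x - 3*z) dy, which multiplied by dx ∧ dz gives (2*x + 3*z) dx ∧ dy ∧ dz
  d(-3*x^2 - x*z + y*z) includes (∂/∂x)(-3*x^2 - x*z + y*z) dx = (-6*x - z) dx, which multiplied by dy ∧ dz gives (-6*x - z) dx ∧ dy ∧ dz
Collecting like 3-forms: d(omega) = (-4*x + 2*z) dx ∧ dy ∧ dz.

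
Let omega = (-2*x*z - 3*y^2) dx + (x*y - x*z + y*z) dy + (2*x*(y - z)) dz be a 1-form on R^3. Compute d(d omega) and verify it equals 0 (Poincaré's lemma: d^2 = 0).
d(d omega) = 0

Step 1: d omega = sum_{i<j} (∂f_j/∂x_i - ∂f_i/∂x_j) dx_i ∧ dx_j:
  coeff of dx ∧ dy: 7*y - z
  coeff of dx ∧ dz: 2*x + 2*y - 2*z
  coeff of dy ∧ dz: 3*x - y
Step 2: Apply d again to each 2-form coefficient. The only possible 3-form in R^3 is dx ∧ dy ∧ dz, with coefficient
  ∂(coeff of dy∧dz)/∂x - ∂(coeff of dx∧dz)/∂y + ∂(coeff of dx∧dy)/∂z
  = ∂/∂x (3*x - y) - ∂/∂y (2*x + 2*y - 2*z) + ∂/∂z (7*y - z).
Each of these terms simplifies to sums of mixed partials that cancel in pairs. The result is 0 (by equality of mixed partials for smooth functions — Schwarz / Clairaut).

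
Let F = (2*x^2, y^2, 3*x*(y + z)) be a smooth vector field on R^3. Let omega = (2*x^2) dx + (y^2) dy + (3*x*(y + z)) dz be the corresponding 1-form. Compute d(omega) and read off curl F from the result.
d(omega) = (3*x) dy ∧ dz + (-3*y - 3*z) dz ∧ dx + (0) dx ∧ dy; curl F = (3*x, -3*y - 3*z, 0)

d omega = sum_{i<j} (∂f_j/∂x_i - ∂f_i/∂x_j) dx_i ∧ dx_j. Under the identification (dy ∧ dz, dz ∧ dx, dx ∧ dy) ↔ (e_x, e_y, e_z), the coefficients are exactly the components of curl F. Compute:
  ∂R/∂y - ∂Q/∂z = (3*x) - (0) = 3*x
  ∂P/∂z - ∂R/∂x = (0) - (3*y + 3*z) = -3*y - 3*z
  ∂Q/∂x - ∂P/∂y = (0) - (0) = 0.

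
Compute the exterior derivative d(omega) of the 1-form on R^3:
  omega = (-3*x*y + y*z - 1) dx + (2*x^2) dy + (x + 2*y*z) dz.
d(omega) = (7*x - z) dx ∧ dy + (1 - y) dx ∧ dz + (2*z) dy ∧ dz

For a 1-form omega = sum_i f_i dx_i, the exterior derivative is
  d(omega) = sum_{i < j} (∂f_j/∂x_i - ∂f_i/∂x_j) dx_i ∧ dx_j.
  coefficient of dx ∧ dy: ∂f_2/∂x - ∂f_1/∂y = ∂(2*x^2)/∂x - ∂(-3*x*y + y*z - 1)/∂y = 7*x - z
  coefficient of dx ∧ dz: ∂f_3/∂x - ∂f_1/∂z = ∂(x + 2*y*z)/∂x - ∂(-3*x*y + y*z - 1)/∂z = 1 - y
  coefficient of dy ∧ dz: ∂f_3/∂y - ∂f_2/∂z = ∂(x + 2*y*z)/∂y - ∂(2*x^2)/∂z = 2*z
Assembling: d(omega) = (7*x - z) dx ∧ dy + (1 - y) dx ∧ dz + (2*z) dy ∧ dz.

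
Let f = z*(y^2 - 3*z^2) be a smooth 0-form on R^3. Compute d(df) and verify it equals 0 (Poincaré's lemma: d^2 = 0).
d(df) = 0

Step 1: df = sum_i (∂f/∂x_i) dx_i = (0) dx + (2*y*z) dy + (y^2 - 9*z^2) dz.
Step 2: Apply d again. Using the 1-form formula, the coefficient of dx ∧ dy in d(df) is ∂^2 f/∂x ∂y - ∂^2 f/∂y ∂x = (0) - (0) = 0 (equality of mixed partials for smooth f).
Similarly for dx ∧ dz and dy ∧ dz — all coefficients vanish. So d(df) = 0.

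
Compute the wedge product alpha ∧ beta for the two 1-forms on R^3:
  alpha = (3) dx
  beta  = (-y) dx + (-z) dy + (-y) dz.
alpha ∧ beta = (-3*z) dx ∧ dy + (-3*y) dx ∧ dz

Distribute the wedge, using dx_i ∧ dx_j = -dx_j ∧ dx_i and dx_i ∧ dx_i = 0. For each pair (i, j) with i < j, the coefficient of dx_i ∧ dx_j in alpha ∧ beta is (alpha_i * beta_j - alpha_j * beta_i). Collecting: alpha ∧ beta = (-3*z) dx ∧ dy + (-3*y) dx ∧ dz.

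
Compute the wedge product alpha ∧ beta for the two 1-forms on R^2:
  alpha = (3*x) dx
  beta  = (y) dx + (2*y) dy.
alpha ∧ beta = (6*x*y) dx ∧ dy

Distribute the wedge, using dx_i ∧ dx_j = -dx_j ∧ dx_i and dx_i ∧ dx_i = 0. For each pair (i, j) with i < j, the coefficient of dx_i ∧ dx_j in alpha ∧ beta is (alpha_i * beta_j - alpha_j * beta_i). Collecting: alpha ∧ beta = (6*x*y) dx ∧ dy.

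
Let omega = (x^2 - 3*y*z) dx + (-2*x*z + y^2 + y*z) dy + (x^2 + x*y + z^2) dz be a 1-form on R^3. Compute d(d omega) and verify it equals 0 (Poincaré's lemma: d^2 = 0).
d(d omega) = 0

Step 1: d omega = sum_{i<j} (∂f_j/∂x_i - ∂f_i/∂x_j) dx_i ∧ dx_j:
  coeff of dx ∧ dy: z
  coeff of dx ∧ dz: 2*x + 4*y
  coeff of dy ∧ dz: 3*x - y
Step 2: Apply d again to each 2-form coefficient. The only possible 3-form in R^3 is dx ∧ dy ∧ dz, with coefficient
  ∂(coeff of dy∧dz)/∂x - ∂(coeff of dx∧dz)/∂y + ∂(coeff of dx∧dy)/∂z
  = ∂/∂x (3*x - y) - ∂/∂y (2*x + 4*y) + ∂/∂z (z).
Each of these terms simplifies to sums of mixed partials that cancel in pairs. The result is 0 (by equality of mixed partials for smooth functions — Schwarz / Clairaut).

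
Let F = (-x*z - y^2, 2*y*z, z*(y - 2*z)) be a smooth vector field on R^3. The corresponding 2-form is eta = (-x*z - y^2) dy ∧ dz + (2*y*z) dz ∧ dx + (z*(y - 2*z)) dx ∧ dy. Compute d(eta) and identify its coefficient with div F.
d(eta) = (y - 3*z) dx ∧ dy ∧ dz; div F = y - 3*z

For a 2-form in R^3 of the form above, applying d gives a 3-form with coefficient ∂P/∂x + ∂Q/∂y + ∂R/∂z:
  ∂P/∂x = -z
  ∂Q/∂y = 2*z
  ∂R/∂z = y - 4*z
Sum = y - 3*z, which is exactly div F.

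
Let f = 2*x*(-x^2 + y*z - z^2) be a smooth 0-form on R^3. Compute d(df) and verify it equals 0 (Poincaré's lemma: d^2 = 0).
d(df) = 0

Step 1: df = sum_i (∂f/∂x_i) dx_i = (-6*x^2 + 2*y*z - 2*z^2) dx + (2*x*z) dy + (2*x*(y - 2*z)) dz.
Step 2: Apply d again. Using the 1-form formula, the coefficient of dx ∧ dy in d(df) is ∂^2 f/∂x ∂y - ∂^2 f/∂y ∂x = (2*z) - (2*z) = 0 (equality of mixed partials for smooth f).
Similarly for dx ∧ dz and dy ∧ dz — all coefficients vanish. So d(df) = 0.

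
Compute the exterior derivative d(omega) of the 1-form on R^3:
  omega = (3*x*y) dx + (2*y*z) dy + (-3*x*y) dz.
d(omega) = (-3*x) dx ∧ dy + (-3*y) dx ∧ dz + (-3*x - 2*y) dy ∧ dz

For a 1-form omega = sum_i f_i dx_i, the exterior derivative is
  d(omega) = sum_{i < j} (∂f_j/∂x_i - ∂f_i/∂x_j) dx_i ∧ dx_j.
  coefficient of dx ∧ dy: ∂f_2/∂x - ∂f_1/∂y = ∂(2*y*z)/∂x - ∂(3*x*y)/∂y = -3*x
  coefficient of dx ∧ dz: ∂f_3/∂x - ∂f_1/∂z = ∂(-3*x*y)/∂x - ∂(3*x*y)/∂z = -3*y
  coefficient of dy ∧ dz: ∂f_3/∂y - ∂f_2/∂z = ∂(-3*x*y)/∂y - ∂(2*y*z)/∂z = -3*x - 2*y
Assembling: d(omega) = (-3*x) dx ∧ dy + (-3*y) dx ∧ dz + (-3*x - 2*y) dy ∧ dz.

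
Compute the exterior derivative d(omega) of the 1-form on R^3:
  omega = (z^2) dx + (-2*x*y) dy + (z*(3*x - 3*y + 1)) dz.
d(omega) = (-2*y) dx ∧ dy + (z) dx ∧ dz + (-3*z) dy ∧ dz

For a 1-form omega = sum_i f_i dx_i, the exterior derivative is
  d(omega) = sum_{i < j} (∂f_j/∂x_i - ∂f_i/∂x_j) dx_i ∧ dx_j.
  coefficient of dx ∧ dy: ∂f_2/∂x - ∂f_1/∂y = ∂(-2*x*y)/∂x - ∂(z^2)/∂y = -2*y
  coefficient of dx ∧ dz: ∂f_3/∂x - ∂f_1/∂z = ∂(z*(3*x - 3*y + 1))/∂x - ∂(z^2)/∂z = z
  coefficient of dy ∧ dz: ∂f_3/∂y - ∂f_2/∂z = ∂(z*(3*x - 3*y + 1))/∂y - ∂(-2*x*y)/∂z = -3*z
Assembling: d(omega) = (-2*y) dx ∧ dy + (z) dx ∧ dz + (-3*z) dy ∧ dz.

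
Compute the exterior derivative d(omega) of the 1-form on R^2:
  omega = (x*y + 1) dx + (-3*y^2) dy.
d(omega) = (-x) dx ∧ dy

For a 1-form omega = sum_i f_i dx_i, the exterior derivative is
  d(omega) = sum_{i < j} (∂f_j/∂x_i - ∂f_i/∂x_j) dx_i ∧ dx_j.
  coefficient of dx ∧ dy: ∂f_2/∂x - ∂f_1/∂y = ∂(-3*y^2)/∂x - ∂(x*y + 1)/∂y = -x
Assembling: d(omega) = (-x) dx ∧ dy.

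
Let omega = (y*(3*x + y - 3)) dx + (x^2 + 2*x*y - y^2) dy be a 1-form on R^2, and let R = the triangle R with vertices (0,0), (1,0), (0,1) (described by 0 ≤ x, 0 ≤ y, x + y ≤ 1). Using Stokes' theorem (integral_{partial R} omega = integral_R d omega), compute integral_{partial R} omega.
integral_(partial R) omega = 4/3

Stokes: integral_partial_R omega = integral_R d omega with d omega = (∂Q/∂x - ∂P/∂y) dx ∧ dy.
  ∂Q/∂x = 2*x + 2*y
  ∂P/∂y = 3*x + 2*y - 3
  integrand = ∂Q/∂x - ∂P/∂y = 3 - x.
Integrating over R: integral_0^1 integral_0^{1-x} (3 - x) dy dx = 4/3.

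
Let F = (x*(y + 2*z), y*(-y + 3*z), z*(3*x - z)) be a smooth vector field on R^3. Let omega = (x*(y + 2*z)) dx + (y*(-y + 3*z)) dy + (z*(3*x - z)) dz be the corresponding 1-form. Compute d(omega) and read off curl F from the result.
d(omega) = (-3*y) dy ∧ dz + (2*x - 3*z) dz ∧ dx + (-x) dx ∧ dy; curl F = (-3*y, 2*x - 3*z, -x)

d omega = sum_{i<j} (∂f_j/∂x_i - ∂f_i/∂x_j) dx_i ∧ dx_j. Under the identification (dy ∧ dz, dz ∧ dx, dx ∧ dy) ↔ (e_x, e_y, e_z), the coefficients are exactly the components of curl F. Compute:
  ∂R/∂y - ∂Q/∂z = (0) - (3*y) = -3*y
  ∂P/∂z - ∂R/∂x = (2*x) - (3*z) = 2*x - 3*z
  ∂Q/∂x - ∂P/∂y = (0) - (x) = -x.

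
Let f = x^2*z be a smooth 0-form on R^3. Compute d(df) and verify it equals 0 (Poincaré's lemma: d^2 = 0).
d(df) = 0

Step 1: df = sum_i (∂f/∂x_i) dx_i = (2*x*z) dx + (0) dy + (x^2) dz.
Step 2: Apply d again. Using the 1-form formula, the coefficient of dx ∧ dy in d(df) is ∂^2 f/∂x ∂y - ∂^2 f/∂y ∂x = (0) - (0) = 0 (equality of mixed partials for smooth f).
Similarly for dx ∧ dz and dy ∧ dz — all coefficients vanish. So d(df) = 0.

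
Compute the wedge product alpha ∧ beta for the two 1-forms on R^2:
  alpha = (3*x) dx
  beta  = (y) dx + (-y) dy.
alpha ∧ beta = (-3*x*y) dx ∧ dy

Distribute the wedge, using dx_i ∧ dx_j = -dx_j ∧ dx_i and dx_i ∧ dx_i = 0. For each pair (i, j) with i < j, the coefficient of dx_i ∧ dx_j in alpha ∧ beta is (alpha_i * beta_j - alpha_j * beta_i). Collecting: alpha ∧ beta = (-3*x*y) dx ∧ dy.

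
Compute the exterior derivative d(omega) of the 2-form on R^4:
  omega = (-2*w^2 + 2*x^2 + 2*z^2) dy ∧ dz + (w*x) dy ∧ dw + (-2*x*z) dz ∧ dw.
d(omega) = (4*x) dx ∧ dy ∧ dz + (-4*w) dy ∧ dz ∧ dw + (w) dx ∧ dy ∧ dw + (-2*z) dx ∧ dz ∧ dw

For a 2-form omega = sum_{i<j} g_{ij} dx_i ∧ dx_j, the exterior derivative is
  d(omega) = sum_{i<j} d(g_{ij}) ∧ dx_i ∧ dx_j = sum_{i<j, k} (∂g_{ij}/∂x_k) dx_k ∧ dx_i ∧ dx_j.
Expand each term, using dx_k ∧ dx_i ∧ dx_j = sgn(permutation) dx_{(a)} ∧ dx_{(b)} ∧ dx_{(c)} with (a < b < c) sorted:
  d(-2*w^2 + 2*x^2 + 2*z^2) includes (∂/∂x)(-2*w^2 + 2*x^2 + 2*z^2) dx = (4*x) dx, which multiplied by dy ∧ dz gives (4*x) dx ∧ dy ∧ dz
  d(-2*w^2 + 2*x^2 + 2*z^2) includes (∂/∂w)(-2*w^2 + 2*x^2 + 2*z^2) dw = (-4*w) dw, which multiplied by dy ∧ dz gives (-4*w) dy ∧ dz ∧ dw
  d(w*x) includes (∂/∂x)(w*x) dx = (w) dx, which multiplied by dy ∧ dw gives (w) dx ∧ dy ∧ dw
  d(-2*x*z) includes (∂/∂x)(-2*x*z) dx = (-2*z) dx, which multiplied by dz ∧ dw gives (-2*z) dx ∧ dz ∧ dw
Collecting like 3-forms: d(omega) = (4*x) dx ∧ dy ∧ dz + (-4*w) dy ∧ dz ∧ dw + (w) dx ∧ dy ∧ dw + (-2*z) dx ∧ dz ∧ dw.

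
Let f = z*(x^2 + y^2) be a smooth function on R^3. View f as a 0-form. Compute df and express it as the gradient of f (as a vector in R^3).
df = (2*x*z) dx + (2*y*z) dy + (x^2 + y^2) dz; grad f = (2*x*z, 2*y*z, x^2 + y^2)

For a 0-form f, d f = (∂f/∂x) dx + (∂f/∂y) dy + (∂f/∂z) dz. The components of the vector representation are exactly the entries of grad f in Cartesian coordinates:
  ∂f/∂x = 2*x*z
  ∂f/∂y = 2*y*z
  ∂f/∂z = x^2 + y^2.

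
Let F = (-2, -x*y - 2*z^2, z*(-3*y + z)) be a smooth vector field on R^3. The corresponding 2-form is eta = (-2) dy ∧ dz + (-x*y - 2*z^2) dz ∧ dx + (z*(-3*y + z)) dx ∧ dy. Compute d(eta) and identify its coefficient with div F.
d(eta) = (-x - 3*y + 2*z) dx ∧ dy ∧ dz; div F = -x - 3*y + 2*z

For a 2-form in R^3 of the form above, applying d gives a 3-form with coefficient ∂P/∂x + ∂Q/∂y + ∂R/∂z:
  ∂P/∂x = 0
  ∂Q/∂y = -x
  ∂R/∂z = -3*y + 2*z
Sum = -x - 3*y + 2*z, which is exactly div F.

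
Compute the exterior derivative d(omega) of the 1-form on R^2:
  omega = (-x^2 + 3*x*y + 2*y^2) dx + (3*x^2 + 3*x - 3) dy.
d(omega) = (3*x - 4*y + 3) dx ∧ dy

For a 1-form omega = sum_i f_i dx_i, the exterior derivative is
  d(omega) = sum_{i < j} (∂f_j/∂x_i - ∂f_i/∂x_j) dx_i ∧ dx_j.
  coefficient of dx ∧ dy: ∂f_2/∂x - ∂f_1/∂y = ∂(3*x^2 + 3*x - 3)/∂x - ∂(-x^2 + 3*x*y + 2*y^2)/∂y = 3*x - 4*y + 3
Assembling: d(omega) = (3*x - 4*y + 3) dx ∧ dy.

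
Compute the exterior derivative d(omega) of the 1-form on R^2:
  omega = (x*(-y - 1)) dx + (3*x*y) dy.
d(omega) = (x + 3*y) dx ∧ dy

For a 1-form omega = sum_i f_i dx_i, the exterior derivative is
  d(omega) = sum_{i < j} (∂f_j/∂x_i - ∂f_i/∂x_j) dx_i ∧ dx_j.
  coefficient of dx ∧ dy: ∂f_2/∂x - ∂f_1/∂y = ∂(3*x*y)/∂x - ∂(x*(-y - 1))/∂y = x + 3*y
Assembling: d(omega) = (x + 3*y) dx ∧ dy.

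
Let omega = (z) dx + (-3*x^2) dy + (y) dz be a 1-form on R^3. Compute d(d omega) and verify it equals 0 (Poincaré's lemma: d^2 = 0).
d(d omega) = 0

Step 1: d omega = sum_{i<j} (∂f_j/∂x_i - ∂f_i/∂x_j) dx_i ∧ dx_j:
  coeff of dx ∧ dy: -6*x
  coeff of dx ∧ dz: -1
  coeff of dy ∧ dz: 1
Step 2: Apply d again to each 2-form coefficient. The only possible 3-form in R^3 is dx ∧ dy ∧ dz, with coefficient
  ∂(coeff of dy∧dz)/∂x - ∂(coeff of dx∧dz)/∂y + ∂(coeff of dx∧dy)/∂z
  = ∂/∂x (1) - ∂/∂y (-1) + ∂/∂z (-6*x).
Each of these terms simplifies to sums of mixed partials that cancel in pairs. The result is 0 (by equality of mixed partials for smooth functions — Schwarz / Clairaut).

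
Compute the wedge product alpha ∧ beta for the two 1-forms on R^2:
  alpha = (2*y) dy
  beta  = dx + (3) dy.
alpha ∧ beta = (-2*y) dx ∧ dy

Distribute the wedge, using dx_i ∧ dx_j = -dx_j ∧ dx_i and dx_i ∧ dx_i = 0. For each pair (i, j) with i < j, the coefficient of dx_i ∧ dx_j in alpha ∧ beta is (alpha_i * beta_j - alpha_j * beta_i). Collecting: alpha ∧ beta = (-2*y) dx ∧ dy.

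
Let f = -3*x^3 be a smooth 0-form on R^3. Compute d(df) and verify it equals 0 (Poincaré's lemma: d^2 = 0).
d(df) = 0

Step 1: df = sum_i (∂f/∂x_i) dx_i = (-9*x^2) dx + (0) dy + (0) dz.
Step 2: Apply d again. Using the 1-form formula, the coefficient of dx ∧ dy in d(df) is ∂^2 f/∂x ∂y - ∂^2 f/∂y ∂x = (0) - (0) = 0 (equality of mixed partials for smooth f).
Similarly for dx ∧ dz and dy ∧ dz — all coefficients vanish. So d(df) = 0.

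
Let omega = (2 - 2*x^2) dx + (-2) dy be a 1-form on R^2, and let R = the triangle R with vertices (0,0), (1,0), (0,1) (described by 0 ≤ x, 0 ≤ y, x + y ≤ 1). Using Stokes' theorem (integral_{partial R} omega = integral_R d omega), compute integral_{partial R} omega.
integral_(partial R) omega = 0

Stokes: integral_partial_R omega = integral_R d omega with d omega = (∂Q/∂x - ∂P/∂y) dx ∧ dy.
  ∂Q/∂x = 0
  ∂P/∂y = 0
  integrand = ∂Q/∂x - ∂P/∂y = 0.
Integrating over R: integral_0^1 integral_0^{1-x} (0) dy dx = 0.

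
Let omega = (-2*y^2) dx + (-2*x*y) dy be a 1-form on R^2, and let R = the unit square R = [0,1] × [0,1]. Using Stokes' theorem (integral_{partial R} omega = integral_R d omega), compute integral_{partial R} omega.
integral_(partial R) omega = 1

Stokes: integral_partial_R omega = integral_R d omega with d omega = (∂Q/∂x - ∂P/∂y) dx ∧ dy.
  ∂Q/∂x = -2*y
  ∂P/∂y = -4*y
  integrand = ∂Q/∂x - ∂P/∂y = 2*y.
Integrating over R: integral_0^1 integral_0^1 (2*y) dx dy = 1.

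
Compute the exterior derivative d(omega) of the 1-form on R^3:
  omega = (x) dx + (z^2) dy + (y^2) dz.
d(omega) = (2*y - 2*z) dy ∧ dz

For a 1-form omega = sum_i f_i dx_i, the exterior derivative is
  d(omega) = sum_{i < j} (∂f_j/∂x_i - ∂f_i/∂x_j) dx_i ∧ dx_j.
  coefficient of dy ∧ dz: ∂f_3/∂y - ∂f_2/∂z = ∂(y^2)/∂y - ∂(z^2)/∂z = 2*y - 2*z
Assembling: d(omega) = (2*y - 2*z) dy ∧ dz.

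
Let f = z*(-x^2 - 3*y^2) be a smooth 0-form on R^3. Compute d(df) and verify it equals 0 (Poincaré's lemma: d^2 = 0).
d(df) = 0

Step 1: df = sum_i (∂f/∂x_i) dx_i = (-2*x*z) dx + (-6*y*z) dy + (-x^2 - 3*y^2) dz.
Step 2: Apply d again. Using the 1-form formula, the coefficient of dx ∧ dy in d(df) is ∂^2 f/∂x ∂y - ∂^2 f/∂y ∂x = (0) - (0) = 0 (equality of mixed partials for smooth f).
Similarly for dx ∧ dz and dy ∧ dz — all coefficients vanish. So d(df) = 0.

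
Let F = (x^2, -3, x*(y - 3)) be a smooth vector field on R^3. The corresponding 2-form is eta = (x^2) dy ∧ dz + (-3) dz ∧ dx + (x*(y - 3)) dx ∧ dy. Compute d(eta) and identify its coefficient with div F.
d(eta) = (2*x) dx ∧ dy ∧ dz; div F = 2*x

For a 2-form in R^3 of the form above, applying d gives a 3-form with coefficient ∂P/∂x + ∂Q/∂y + ∂R/∂z:
  ∂P/∂x = 2*x
  ∂Q/∂y = 0
  ∂R/∂z = 0
Sum = 2*x, which is exactly div F.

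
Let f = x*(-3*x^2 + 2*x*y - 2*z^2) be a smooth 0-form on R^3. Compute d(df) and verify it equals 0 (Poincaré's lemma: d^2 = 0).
d(df) = 0

Step 1: df = sum_i (∂f/∂x_i) dx_i = (-9*x^2 + 4*x*y - 2*z^2) dx + (2*x^2) dy + (-4*x*z) dz.
Step 2: Apply d again. Using the 1-form formula, the coefficient of dx ∧ dy in d(df) is ∂^2 f/∂x ∂y - ∂^2 f/∂y ∂x = (4*x) - (4*x) = 0 (equality of mixed partials for smooth f).
Similarly for dx ∧ dz and dy ∧ dz — all coefficients vanish. So d(df) = 0.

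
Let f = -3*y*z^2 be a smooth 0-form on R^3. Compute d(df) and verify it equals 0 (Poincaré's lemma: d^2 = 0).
d(df) = 0

Step 1: df = sum_i (∂f/∂x_i) dx_i = (0) dx + (-3*z^2) dy + (-6*y*z) dz.
Step 2: Apply d again. Using the 1-form formula, the coefficient of dx ∧ dy in d(df) is ∂^2 f/∂x ∂y - ∂^2 f/∂y ∂x = (0) - (0) = 0 (equality of mixed partials for smooth f).
Similarly for dx ∧ dz and dy ∧ dz — all coefficients vanish. So d(df) = 0.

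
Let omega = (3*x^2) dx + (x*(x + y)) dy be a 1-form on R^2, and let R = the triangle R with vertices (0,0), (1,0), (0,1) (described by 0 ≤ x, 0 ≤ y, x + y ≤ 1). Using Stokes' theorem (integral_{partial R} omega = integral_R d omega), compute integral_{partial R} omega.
integral_(partial R) omega = 1/2

Stokes: integral_partial_R omega = integral_R d omega with d omega = (∂Q/∂x - ∂P/∂y) dx ∧ dy.
  ∂Q/∂x = 2*x + y
  ∂P/∂y = 0
  integrand = ∂Q/∂x - ∂P/∂y = 2*x + y.
Integrating over R: integral_0^1 integral_0^{1-x} (2*x + y) dy dx = 1/2.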